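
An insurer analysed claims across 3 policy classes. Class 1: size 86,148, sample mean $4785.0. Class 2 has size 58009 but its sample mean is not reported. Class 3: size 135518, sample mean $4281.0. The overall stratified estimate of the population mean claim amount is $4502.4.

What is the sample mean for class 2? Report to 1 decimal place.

4599.9

N = 86148 + 58009 + 135518 = 279675.
Overall total = μ·N = 4502.4·279675 = 1259208720.
Subtract the known strata: 86148·4785.0 + 135518·4281.0 = 992370738.
Remaining total for class 2: 1259208720 − 992370738 = 266837982.
Divide by its size: 266837982 / 58009 = 4599.941... → 4599.9.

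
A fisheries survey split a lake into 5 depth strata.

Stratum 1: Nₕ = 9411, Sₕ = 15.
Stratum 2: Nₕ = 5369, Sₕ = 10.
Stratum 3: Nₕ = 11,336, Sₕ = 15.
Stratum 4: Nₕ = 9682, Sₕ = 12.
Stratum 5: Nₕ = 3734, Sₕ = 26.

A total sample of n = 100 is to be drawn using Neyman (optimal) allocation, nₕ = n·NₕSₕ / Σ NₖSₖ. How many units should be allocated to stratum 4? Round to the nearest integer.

Σ NₕSₕ = 9411·15 + 5369·10 + 11336·15 + 9682·12 + 3734·26 = 578163.
Share for 4: 116184/578163 = 0.20095.
n_4 = 100 × 0.20095 = 20.095... → 20.

20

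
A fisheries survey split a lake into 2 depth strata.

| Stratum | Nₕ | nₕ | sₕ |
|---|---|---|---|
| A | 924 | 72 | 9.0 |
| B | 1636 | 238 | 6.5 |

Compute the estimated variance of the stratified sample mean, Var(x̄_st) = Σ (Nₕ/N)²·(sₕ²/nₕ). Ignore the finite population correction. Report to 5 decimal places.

0.21906

N = 2560; Wₕ = Nₕ/N.
stratum A: (924/2560)²·9.0²/72 = 0.14656036
stratum B: (1636/2560)²·6.5²/238 = 0.07249974
Sum = 0.21906010 → 0.21906.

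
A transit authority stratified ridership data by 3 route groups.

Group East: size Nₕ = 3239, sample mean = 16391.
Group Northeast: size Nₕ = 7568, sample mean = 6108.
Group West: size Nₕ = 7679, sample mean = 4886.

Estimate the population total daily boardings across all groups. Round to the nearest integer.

East: 3239·16391 = 53090449
Northeast: 7568·6108 = 46225344
West: 7679·4886 = 37519594
τ̂ = Σ Nₕx̄ₕ = 136835387.

136835387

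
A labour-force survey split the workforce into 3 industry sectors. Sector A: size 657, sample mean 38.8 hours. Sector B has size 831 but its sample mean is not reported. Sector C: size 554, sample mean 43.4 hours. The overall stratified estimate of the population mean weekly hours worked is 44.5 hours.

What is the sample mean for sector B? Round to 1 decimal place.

49.7

Σ Nₕx̄ₕ = N·μ, so 831·x̄_B = 2042·44.5 − (657·38.8 + 554·43.4).
= 90869 − 49535.2 = 41333.8.
x̄_B = 41333.8 / 831 = 49.740... → 49.7.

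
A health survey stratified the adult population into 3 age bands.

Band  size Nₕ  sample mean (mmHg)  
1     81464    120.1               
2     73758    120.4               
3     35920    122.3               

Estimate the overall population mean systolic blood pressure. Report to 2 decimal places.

120.63

x̄_st = (Σ Nₕx̄ₕ) / (Σ Nₕ) = (81464·120.1 + 73758·120.4 + 35920·122.3) / 191142
= 23057305.6 / 191142 = 120.6292... → 120.63.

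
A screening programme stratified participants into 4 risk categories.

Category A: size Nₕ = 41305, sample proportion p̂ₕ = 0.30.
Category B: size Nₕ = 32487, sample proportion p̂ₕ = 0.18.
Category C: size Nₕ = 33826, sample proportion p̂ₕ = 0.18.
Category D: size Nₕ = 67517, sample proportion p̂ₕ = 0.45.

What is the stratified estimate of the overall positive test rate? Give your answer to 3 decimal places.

0.312

Wₕ = Nₕ/N with N = 175135: 0.2358, 0.1855, 0.1931, 0.3855.
p̂_st = 0.2358·0.30 + 0.1855·0.18 + 0.1931·0.18 + 0.3855·0.45 ≈ 0.31239... → 0.312.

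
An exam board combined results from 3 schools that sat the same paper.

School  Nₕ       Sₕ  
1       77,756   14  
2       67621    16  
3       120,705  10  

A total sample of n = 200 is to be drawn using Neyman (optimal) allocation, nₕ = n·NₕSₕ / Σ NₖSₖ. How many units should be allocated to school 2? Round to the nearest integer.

64

Σ NₕSₕ = 77756·14 + 67621·16 + 120705·10 = 3377570.
Share for 2: 1081936/3377570 = 0.32033.
n_2 = 200 × 0.32033 = 64.066... → 64.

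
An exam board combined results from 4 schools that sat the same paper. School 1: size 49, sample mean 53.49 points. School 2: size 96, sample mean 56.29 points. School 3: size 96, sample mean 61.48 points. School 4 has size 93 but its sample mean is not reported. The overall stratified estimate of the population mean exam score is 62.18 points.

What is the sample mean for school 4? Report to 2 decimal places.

Σ Nₕx̄ₕ = N·μ, so 93·x̄_4 = 334·62.18 − (49·53.49 + 96·56.29 + 96·61.48).
= 20768.12 − 13926.93 = 6841.19.
x̄_4 = 6841.19 / 93 = 73.5612... → 73.56.

73.56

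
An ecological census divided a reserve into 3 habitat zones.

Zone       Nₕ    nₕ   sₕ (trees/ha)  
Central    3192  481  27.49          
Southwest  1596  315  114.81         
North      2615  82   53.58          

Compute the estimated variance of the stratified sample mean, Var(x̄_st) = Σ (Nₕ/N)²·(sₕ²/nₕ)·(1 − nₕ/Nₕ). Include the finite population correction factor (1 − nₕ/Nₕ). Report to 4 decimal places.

6.0405

N = 7403. Term for each stratum: Wₕ²sₕ²/nₕ·(1−nₕ/Nₕ).
Var(x̄_st) = 0.2480740 + 1.5610449 + 4.2313890 = 6.0405079 → 6.0405.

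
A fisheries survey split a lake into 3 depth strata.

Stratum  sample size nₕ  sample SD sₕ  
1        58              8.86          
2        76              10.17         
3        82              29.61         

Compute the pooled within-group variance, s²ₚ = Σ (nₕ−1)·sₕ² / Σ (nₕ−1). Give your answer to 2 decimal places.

1: (58−1)·8.86² = 57·78.4996 = 4474.4772
2: (76−1)·10.17² = 75·103.4289 = 7757.1675
3: (82−1)·29.61² = 81·876.7521 = 71016.9201
Numerator = 83248.5648; denominator = Σ(nₕ−1) = 213.
s²ₚ = 83248.5648/213 = 390.8383... → 390.84.

390.84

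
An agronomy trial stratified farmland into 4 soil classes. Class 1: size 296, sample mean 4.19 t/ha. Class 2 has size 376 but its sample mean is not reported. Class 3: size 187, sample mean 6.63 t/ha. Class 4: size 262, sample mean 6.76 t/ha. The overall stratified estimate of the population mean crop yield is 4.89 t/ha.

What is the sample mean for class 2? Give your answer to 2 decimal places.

N = 296 + 376 + 187 + 262 = 1121.
Overall total = μ·N = 4.89·1121 = 5481.69.
Subtract the known strata: 296·4.19 + 187·6.63 + 262·6.76 = 4251.17.
Remaining total for class 2: 5481.69 − 4251.17 = 1230.52.
Divide by its size: 1230.52 / 376 = 3.2727... → 3.27.

3.27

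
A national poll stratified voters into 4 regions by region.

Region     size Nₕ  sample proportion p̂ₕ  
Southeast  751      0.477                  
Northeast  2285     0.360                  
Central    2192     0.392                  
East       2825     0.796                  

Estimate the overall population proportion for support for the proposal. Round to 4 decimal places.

0.5326

N = 751 + 2285 + 2192 + 2825 = 8053.
Overall proportion = Σ (Nₕ/N)·p̂ₕ.
Σ Nₕp̂ₕ = 358.227 + 822.6 + 859.264 + 2248.7 = 4288.791.
4288.791 / 8053 = 0.532571... → 0.5326.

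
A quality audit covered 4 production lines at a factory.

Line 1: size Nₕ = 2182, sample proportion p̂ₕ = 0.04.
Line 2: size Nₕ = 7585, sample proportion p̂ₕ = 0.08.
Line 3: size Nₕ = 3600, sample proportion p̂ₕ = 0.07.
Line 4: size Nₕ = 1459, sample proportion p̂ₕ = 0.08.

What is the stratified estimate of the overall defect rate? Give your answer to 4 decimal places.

0.0717

N = 2182 + 7585 + 3600 + 1459 = 14826.
Overall proportion = Σ (Nₕ/N)·p̂ₕ.
Σ Nₕp̂ₕ = 87.28 + 606.8 + 252 + 116.72 = 1062.8.
1062.8 / 14826 = 0.071685... → 0.0717.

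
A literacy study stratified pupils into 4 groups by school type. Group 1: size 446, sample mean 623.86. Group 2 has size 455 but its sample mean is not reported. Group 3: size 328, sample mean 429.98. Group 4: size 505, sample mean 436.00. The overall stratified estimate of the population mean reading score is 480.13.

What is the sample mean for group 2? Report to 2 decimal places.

424.37

N = 446 + 455 + 328 + 505 = 1734.
Overall total = μ·N = 480.13·1734 = 832545.42.
Subtract the known strata: 446·623.86 + 328·429.98 + 505·436.00 = 639455.
Remaining total for group 2: 832545.42 − 639455 = 193090.42.
Divide by its size: 193090.42 / 455 = 424.3745... → 424.37.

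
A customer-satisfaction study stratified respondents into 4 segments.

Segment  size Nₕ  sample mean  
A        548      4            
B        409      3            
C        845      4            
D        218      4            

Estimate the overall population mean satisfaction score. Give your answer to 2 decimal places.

3.80

N = 2020; weights Wₕ = Nₕ/N = (0.2713, 0.2025, 0.4183, 0.1079).
x̄_st = Σ Wₕ·x̄ₕ = 0.2713·4 + 0.2025·3 + 0.4183·4 + 0.1079·4 ≈ 3.7975...
→ 3.80.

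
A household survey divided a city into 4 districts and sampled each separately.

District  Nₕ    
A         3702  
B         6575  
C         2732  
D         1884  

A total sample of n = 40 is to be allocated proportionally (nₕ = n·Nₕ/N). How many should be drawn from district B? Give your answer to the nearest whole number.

N = 3702 + 6575 + 2732 + 1884 = 14893.
n_B = 40·6575/14893 = 17.659... → 18.

18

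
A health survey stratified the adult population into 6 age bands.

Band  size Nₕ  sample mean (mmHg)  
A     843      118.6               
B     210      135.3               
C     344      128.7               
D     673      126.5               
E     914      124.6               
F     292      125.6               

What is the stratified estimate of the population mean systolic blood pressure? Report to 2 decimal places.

x̄_st = (Σ Nₕx̄ₕ) / (Σ Nₕ) = (843·118.6 + 210·135.3 + 344·128.7 + 673·126.5 + 914·124.6 + 292·125.6) / 3276
= 408359.7 / 3276 = 124.6519... → 124.65.

124.65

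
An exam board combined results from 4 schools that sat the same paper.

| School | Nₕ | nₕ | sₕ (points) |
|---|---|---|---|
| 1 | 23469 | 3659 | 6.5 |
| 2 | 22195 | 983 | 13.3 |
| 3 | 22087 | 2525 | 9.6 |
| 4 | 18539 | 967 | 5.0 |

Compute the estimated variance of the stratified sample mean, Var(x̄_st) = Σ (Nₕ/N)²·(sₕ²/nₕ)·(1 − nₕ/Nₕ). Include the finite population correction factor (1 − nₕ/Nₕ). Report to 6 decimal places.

0.015348

N = 86290. Term for each stratum: Wₕ²sₕ²/nₕ·(1−nₕ/Nₕ).
Var(x̄_st) = 0.000720979 + 0.011377991 + 0.002117923 + 0.001131098 = 0.015347990 → 0.015348.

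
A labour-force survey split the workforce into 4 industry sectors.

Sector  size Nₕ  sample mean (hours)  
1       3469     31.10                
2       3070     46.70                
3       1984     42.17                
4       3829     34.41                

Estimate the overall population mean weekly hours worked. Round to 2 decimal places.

N = 12352; weights Wₕ = Nₕ/N = (0.2808, 0.2485, 0.1606, 0.3100).
x̄_st = Σ Wₕ·x̄ₕ = 0.2808·31.10 + 0.2485·46.70 + 0.1606·42.17 + 0.3100·34.41 ≈ 37.7814...
→ 37.78.

37.78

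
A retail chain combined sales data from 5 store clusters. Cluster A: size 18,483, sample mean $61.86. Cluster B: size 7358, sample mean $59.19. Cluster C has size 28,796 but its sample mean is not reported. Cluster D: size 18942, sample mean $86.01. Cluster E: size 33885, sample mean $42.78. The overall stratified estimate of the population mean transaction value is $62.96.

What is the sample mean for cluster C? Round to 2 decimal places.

73.21

Σ Nₕx̄ₕ = N·μ, so 28796·x̄_C = 107464·62.96 − (18483·61.86 + 7358·59.19 + 18942·86.01 + 33885·42.78).
= 6765933.44 − 4657680.12 = 2108253.32.
x̄_C = 2108253.32 / 28796 = 73.2134... → 73.21.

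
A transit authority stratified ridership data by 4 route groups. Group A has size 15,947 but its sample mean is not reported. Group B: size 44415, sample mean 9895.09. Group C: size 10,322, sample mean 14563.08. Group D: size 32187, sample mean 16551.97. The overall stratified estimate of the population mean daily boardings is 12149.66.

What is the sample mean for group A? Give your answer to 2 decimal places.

Σ Nₕx̄ₕ = N·μ, so 15947·x̄_A = 102871·12149.66 − (44415·9895.09 + 10322·14563.08 + 32187·16551.97).
= 1249847673.86 − 1122568792.5 = 127278881.36.
x̄_A = 127278881.36 / 15947 = 7981.3684... → 7981.37.

7981.37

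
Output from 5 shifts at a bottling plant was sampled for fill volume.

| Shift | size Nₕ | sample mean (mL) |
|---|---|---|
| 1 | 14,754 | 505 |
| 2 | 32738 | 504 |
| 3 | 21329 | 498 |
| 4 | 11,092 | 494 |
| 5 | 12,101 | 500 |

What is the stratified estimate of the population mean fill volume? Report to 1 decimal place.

N = 14754 + 32738 + 21329 + 11092 + 12101 = 92014.
Weight each subgroup mean by Nₕ/N and sum.
Σ Nₕx̄ₕ = 14754·505 + 32738·504 + 21329·498 + 11092·494 + 12101·500 = 7450770 + 16499952 + 10621842 + 5479448 + 6050500 = 46102512.
Divide by N: 46102512 / 92014 = 501.038... → 501.0.

501.0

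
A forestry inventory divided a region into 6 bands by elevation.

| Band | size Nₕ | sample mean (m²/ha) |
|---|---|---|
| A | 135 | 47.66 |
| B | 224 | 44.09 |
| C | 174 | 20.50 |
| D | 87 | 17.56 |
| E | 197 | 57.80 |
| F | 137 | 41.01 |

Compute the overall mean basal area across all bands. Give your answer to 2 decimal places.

x̄_st = (Σ Nₕx̄ₕ) / (Σ Nₕ) = (135·47.66 + 224·44.09 + 174·20.50 + 87·17.56 + 197·57.80 + 137·41.01) / 954
= 38409.95 / 954 = 40.2620... → 40.26.

40.26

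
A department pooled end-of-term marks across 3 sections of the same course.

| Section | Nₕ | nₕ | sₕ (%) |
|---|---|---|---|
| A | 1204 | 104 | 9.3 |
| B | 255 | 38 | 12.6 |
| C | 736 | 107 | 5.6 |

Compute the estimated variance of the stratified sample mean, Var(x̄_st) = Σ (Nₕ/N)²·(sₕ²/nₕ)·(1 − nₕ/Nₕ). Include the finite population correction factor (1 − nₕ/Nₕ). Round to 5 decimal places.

0.30475

N = 2195. Term for each stratum: Wₕ²sₕ²/nₕ·(1−nₕ/Nₕ).
Var(x̄_st) = 0.22860340 + 0.04798311 + 0.02816123 = 0.30474774 → 0.30475.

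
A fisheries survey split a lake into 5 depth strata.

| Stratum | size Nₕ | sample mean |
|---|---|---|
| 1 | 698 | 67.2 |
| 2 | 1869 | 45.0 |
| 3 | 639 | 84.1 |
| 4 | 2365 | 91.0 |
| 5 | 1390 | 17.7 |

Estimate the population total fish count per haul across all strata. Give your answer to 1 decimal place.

424568.5

Population total = Σ Nₕ·x̄ₕ (each stratum's size times its mean).
698·67.2 + 1869·45.0 + 639·84.1 + 2365·91.0 + 1390·17.7 = 46905.6 + 84105 + 53739.9 + 215215 + 24603 = 424568.5.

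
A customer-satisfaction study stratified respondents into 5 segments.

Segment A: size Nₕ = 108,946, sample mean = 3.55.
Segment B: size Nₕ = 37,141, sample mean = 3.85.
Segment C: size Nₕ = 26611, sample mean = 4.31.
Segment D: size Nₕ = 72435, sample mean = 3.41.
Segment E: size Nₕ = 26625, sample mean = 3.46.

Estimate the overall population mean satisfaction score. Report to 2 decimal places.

N = 108946 + 37141 + 26611 + 72435 + 26625 = 271758.
Weight each subgroup mean by Nₕ/N and sum.
Σ Nₕx̄ₕ = 108946·3.55 + 37141·3.85 + 26611·4.31 + 72435·3.41 + 26625·3.46 = 386758.3 + 142992.85 + 114693.41 + 247003.35 + 92122.5 = 983570.41.
Divide by N: 983570.41 / 271758 = 3.6193... → 3.62.

3.62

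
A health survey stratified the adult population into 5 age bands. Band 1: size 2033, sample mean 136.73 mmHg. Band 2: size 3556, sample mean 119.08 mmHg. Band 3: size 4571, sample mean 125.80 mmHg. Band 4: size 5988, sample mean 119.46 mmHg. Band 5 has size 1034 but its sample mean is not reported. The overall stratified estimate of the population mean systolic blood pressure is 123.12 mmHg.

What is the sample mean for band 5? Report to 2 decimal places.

N = 2033 + 3556 + 4571 + 5988 + 1034 = 17182.
Overall total = μ·N = 123.12·17182 = 2115447.84.
Subtract the known strata: 2033·136.73 + 3556·119.08 + 4571·125.80 + 5988·119.46 = 1991778.85.
Remaining total for band 5: 2115447.84 − 1991778.85 = 123668.99.
Divide by its size: 123668.99 / 1034 = 119.6025... → 119.60.

119.60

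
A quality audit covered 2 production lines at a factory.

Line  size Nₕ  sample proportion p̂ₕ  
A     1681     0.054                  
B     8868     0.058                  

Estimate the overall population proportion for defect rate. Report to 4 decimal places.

N = 1681 + 8868 = 10549.
Overall proportion = Σ (Nₕ/N)·p̂ₕ.
Σ Nₕp̂ₕ = 90.774 + 514.344 = 605.118.
605.118 / 10549 = 0.057363... → 0.0574.

0.0574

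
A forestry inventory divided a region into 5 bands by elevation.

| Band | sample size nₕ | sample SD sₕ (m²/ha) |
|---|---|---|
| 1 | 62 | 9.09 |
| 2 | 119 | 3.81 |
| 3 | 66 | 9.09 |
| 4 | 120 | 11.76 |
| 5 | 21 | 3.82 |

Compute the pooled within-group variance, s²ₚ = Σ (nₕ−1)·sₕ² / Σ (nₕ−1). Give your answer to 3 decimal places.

75.387

Degrees of freedom: 61 + 118 + 65 + 119 + 20 = 383.
Σ(nₕ−1)sₕ² = 61·82.6281 + 118·14.5161 + 65·82.6281 + 119·138.2976 + 20·14.5924 = 28873.3028.
s²ₚ = 28873.3028 / 383 = 75.38721... → 75.387.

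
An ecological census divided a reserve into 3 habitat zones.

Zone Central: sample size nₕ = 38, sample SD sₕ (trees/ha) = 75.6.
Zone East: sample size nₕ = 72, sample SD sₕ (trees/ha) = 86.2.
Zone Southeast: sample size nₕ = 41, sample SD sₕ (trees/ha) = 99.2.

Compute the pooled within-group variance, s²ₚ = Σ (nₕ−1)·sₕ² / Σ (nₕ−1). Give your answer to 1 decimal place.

7653.1

Central: (38−1)·75.6² = 37·5715.36 = 211468.32
East: (72−1)·86.2² = 71·7430.44 = 527561.24
Southeast: (41−1)·99.2² = 40·9840.64 = 393625.6
Numerator = 1132655.16; denominator = Σ(nₕ−1) = 148.
s²ₚ = 1132655.16/148 = 7653.075... → 7653.1.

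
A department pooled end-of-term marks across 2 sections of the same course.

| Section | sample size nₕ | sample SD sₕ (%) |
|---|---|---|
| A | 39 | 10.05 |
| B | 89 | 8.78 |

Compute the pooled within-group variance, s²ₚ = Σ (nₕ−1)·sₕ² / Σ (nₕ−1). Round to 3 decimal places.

Degrees of freedom: 38 + 88 = 126.
Σ(nₕ−1)sₕ² = 38·101.0025 + 88·77.0884 = 10621.8742.
s²ₚ = 10621.8742 / 126 = 84.30059... → 84.301.

84.301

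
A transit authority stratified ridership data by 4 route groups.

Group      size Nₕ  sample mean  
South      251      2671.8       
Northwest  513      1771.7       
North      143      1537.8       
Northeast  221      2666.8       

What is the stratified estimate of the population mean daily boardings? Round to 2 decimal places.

2117.71

N = 1128; weights Wₕ = Nₕ/N = (0.2225, 0.4548, 0.1268, 0.1959).
x̄_st = Σ Wₕ·x̄ₕ = 0.2225·2671.8 + 0.4548·1771.7 + 0.1268·1537.8 + 0.1959·2666.8 ≈ 2117.7058...
→ 2117.71.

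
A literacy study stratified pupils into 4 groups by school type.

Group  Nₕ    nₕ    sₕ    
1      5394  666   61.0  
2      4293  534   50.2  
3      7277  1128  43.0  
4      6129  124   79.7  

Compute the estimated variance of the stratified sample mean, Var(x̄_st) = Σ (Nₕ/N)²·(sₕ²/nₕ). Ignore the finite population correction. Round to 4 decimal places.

N = 23093; Wₕ = Nₕ/N.
group 1: (5394/23093)²·61.0²/666 = 0.3048222
group 2: (4293/23093)²·50.2²/534 = 0.1630900
group 3: (7277/23093)²·43.0²/1128 = 0.1627691
group 4: (6129/23093)²·79.7²/124 = 3.6083902
Sum = 4.2390714 → 4.2391.

4.2391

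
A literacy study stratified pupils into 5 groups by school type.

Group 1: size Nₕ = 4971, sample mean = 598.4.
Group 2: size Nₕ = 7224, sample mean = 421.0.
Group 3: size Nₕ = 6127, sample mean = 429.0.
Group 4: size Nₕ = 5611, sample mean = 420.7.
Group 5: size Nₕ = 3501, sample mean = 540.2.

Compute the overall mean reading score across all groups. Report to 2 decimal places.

470.08

N = 4971 + 7224 + 6127 + 5611 + 3501 = 27434.
Overall mean = Σ (Nₕ/N)·x̄ₕ — weight by population share, not a simple average.
Σ Nₕx̄ₕ = 4971·598.4 + 7224·421.0 + 6127·429.0 + 5611·420.7 + 3501·540.2 = 2974646.4 + 3041304 + 2628483 + 2360547.7 + 1891240.2 = 12896221.3.
Divide by N: 12896221.3 / 27434 = 470.0817... → 470.08.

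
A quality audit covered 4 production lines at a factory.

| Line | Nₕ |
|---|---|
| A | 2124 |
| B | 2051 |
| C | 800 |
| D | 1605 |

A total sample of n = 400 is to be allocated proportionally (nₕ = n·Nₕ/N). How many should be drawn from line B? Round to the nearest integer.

125

N = 2124 + 2051 + 800 + 1605 = 6580.
n_B = 400·2051/6580 = 124.681... → 125.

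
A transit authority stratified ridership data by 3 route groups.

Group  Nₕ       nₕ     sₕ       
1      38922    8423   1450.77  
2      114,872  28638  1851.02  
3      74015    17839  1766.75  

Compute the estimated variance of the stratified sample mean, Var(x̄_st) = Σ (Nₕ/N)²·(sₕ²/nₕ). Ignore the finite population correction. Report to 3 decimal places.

N = 227809. Term for each stratum: Wₕ²sₕ²/nₕ.
Var(x̄_st) = 7.294220 + 30.420486 + 18.470448 = 56.185154 → 56.185.

56.185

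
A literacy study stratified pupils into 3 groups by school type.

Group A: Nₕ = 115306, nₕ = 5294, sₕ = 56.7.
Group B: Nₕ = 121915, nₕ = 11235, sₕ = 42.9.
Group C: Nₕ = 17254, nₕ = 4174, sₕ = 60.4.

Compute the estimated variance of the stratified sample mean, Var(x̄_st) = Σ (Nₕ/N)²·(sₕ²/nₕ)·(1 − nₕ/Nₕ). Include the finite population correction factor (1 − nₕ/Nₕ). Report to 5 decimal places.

0.15613

N = 254475; Wₕ = Nₕ/N.
group A: (115306/254475)²·56.7²/5294·(1 − 5294/115306) = 0.11895533
group B: (121915/254475)²·42.9²/11235·(1 − 11235/121915) = 0.03413324
group C: (17254/254475)²·60.4²/4174·(1 − 4174/17254) = 0.00304599
Sum = 0.15613456 → 0.15613.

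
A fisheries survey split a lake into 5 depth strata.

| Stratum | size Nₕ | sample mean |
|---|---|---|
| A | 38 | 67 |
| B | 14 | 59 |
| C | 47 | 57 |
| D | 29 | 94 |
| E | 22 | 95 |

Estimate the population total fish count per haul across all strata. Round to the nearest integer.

10867

Population total = Σ Nₕ·x̄ₕ (each stratum's size times its mean).
38·67 + 14·59 + 47·57 + 29·94 + 22·95 = 2546 + 826 + 2679 + 2726 + 2090 = 10867.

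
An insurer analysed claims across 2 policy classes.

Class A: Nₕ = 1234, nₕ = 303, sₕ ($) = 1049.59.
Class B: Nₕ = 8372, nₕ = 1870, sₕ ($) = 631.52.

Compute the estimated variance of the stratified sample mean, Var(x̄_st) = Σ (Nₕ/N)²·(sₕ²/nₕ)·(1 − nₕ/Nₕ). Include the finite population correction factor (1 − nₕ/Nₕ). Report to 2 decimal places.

171.08

N = 9606. Term for each stratum: Wₕ²sₕ²/nₕ·(1−nₕ/Nₕ).
Var(x̄_st) = 45.26645 + 125.81245 = 171.07890 → 171.08.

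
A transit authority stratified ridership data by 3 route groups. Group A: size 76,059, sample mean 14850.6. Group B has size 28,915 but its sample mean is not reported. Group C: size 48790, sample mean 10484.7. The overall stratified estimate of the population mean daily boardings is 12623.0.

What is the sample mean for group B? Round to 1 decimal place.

N = 76059 + 28915 + 48790 = 153764.
Overall total = μ·N = 12623.0·153764 = 1940962972.
Subtract the known strata: 76059·14850.6 + 48790·10484.7 = 1641070298.4.
Remaining total for group B: 1940962972 − 1641070298.4 = 299892673.6.
Divide by its size: 299892673.6 / 28915 = 10371.526... → 10371.5.

10371.5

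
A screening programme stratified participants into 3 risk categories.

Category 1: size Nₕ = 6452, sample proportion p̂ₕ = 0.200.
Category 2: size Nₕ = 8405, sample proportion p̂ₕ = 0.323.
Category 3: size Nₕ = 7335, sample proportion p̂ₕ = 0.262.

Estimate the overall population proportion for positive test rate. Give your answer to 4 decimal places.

0.2671

Wₕ = Nₕ/N with N = 22192: 0.2907, 0.3787, 0.3305.
p̂_st = 0.2907·0.200 + 0.3787·0.323 + 0.3305·0.262 ≈ 0.267078... → 0.2671.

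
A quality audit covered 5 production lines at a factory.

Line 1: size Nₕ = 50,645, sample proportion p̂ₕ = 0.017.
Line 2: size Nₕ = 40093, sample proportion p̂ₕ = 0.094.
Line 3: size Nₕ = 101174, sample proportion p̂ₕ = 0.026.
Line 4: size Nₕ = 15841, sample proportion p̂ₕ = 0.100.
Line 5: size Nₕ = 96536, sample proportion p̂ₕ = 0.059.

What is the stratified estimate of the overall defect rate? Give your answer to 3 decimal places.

Wₕ = Nₕ/N with N = 304289: 0.1664, 0.1318, 0.3325, 0.0521, 0.3173.
p̂_st = 0.1664·0.017 + 0.1318·0.094 + 0.3325·0.026 + 0.0521·0.100 + 0.3173·0.059 ≈ 0.04778... → 0.048.

0.048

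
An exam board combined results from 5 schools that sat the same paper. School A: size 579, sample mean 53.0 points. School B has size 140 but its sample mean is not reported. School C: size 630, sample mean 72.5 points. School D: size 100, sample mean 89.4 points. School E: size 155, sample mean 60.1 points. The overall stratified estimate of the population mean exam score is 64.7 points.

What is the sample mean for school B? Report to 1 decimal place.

N = 579 + 140 + 630 + 100 + 155 = 1604.
Overall total = μ·N = 64.7·1604 = 103778.8.
Subtract the known strata: 579·53.0 + 630·72.5 + 100·89.4 + 155·60.1 = 94617.5.
Remaining total for school B: 103778.8 − 94617.5 = 9161.3.
Divide by its size: 9161.3 / 140 = 65.438... → 65.4.

65.4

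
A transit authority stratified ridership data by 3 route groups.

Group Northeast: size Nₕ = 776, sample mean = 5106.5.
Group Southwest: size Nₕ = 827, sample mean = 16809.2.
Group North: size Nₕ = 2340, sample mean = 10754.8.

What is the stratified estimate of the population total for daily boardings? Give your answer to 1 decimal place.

Northeast: 776·5106.5 = 3962644
Southwest: 827·16809.2 = 13901208.4
North: 2340·10754.8 = 25166232
τ̂ = Σ Nₕx̄ₕ = 43030084.4.

43030084.4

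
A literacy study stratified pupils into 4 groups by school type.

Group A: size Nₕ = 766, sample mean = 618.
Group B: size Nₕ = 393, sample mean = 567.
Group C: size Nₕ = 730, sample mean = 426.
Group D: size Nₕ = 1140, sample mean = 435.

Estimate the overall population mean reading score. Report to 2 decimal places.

N = 3029; weights Wₕ = Nₕ/N = (0.2529, 0.1297, 0.2410, 0.3764).
x̄_st = Σ Wₕ·x̄ₕ = 0.2529·618 + 0.1297·567 + 0.2410·426 + 0.3764·435 ≈ 496.2361...
→ 496.24.

496.24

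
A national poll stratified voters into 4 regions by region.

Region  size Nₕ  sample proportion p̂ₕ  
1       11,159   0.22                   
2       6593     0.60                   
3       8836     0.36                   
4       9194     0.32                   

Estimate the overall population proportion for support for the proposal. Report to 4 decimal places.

Wₕ = Nₕ/N with N = 35782: 0.3119, 0.1843, 0.2469, 0.2569.
p̂_st = 0.3119·0.22 + 0.1843·0.60 + 0.2469·0.36 + 0.2569·0.32 ≈ 0.350283... → 0.3503.

0.3503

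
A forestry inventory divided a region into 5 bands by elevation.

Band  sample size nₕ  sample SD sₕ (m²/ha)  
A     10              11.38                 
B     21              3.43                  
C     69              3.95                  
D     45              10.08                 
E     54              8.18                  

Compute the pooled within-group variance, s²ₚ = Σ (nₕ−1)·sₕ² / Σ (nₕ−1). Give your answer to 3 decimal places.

Degrees of freedom: 9 + 20 + 68 + 44 + 53 = 194.
Σ(nₕ−1)sₕ² = 9·129.5044 + 20·11.7649 + 68·15.6025 + 44·101.6064 + 53·66.9124 = 10478.8464.
s²ₚ = 10478.8464 / 194 = 54.01467... → 54.015.

54.015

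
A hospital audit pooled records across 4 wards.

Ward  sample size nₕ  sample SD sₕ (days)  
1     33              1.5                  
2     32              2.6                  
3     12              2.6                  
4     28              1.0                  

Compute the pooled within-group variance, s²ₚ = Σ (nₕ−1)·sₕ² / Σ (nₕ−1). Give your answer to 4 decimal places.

3.7913

1: (33−1)·1.5² = 32·2.25 = 72
2: (32−1)·2.6² = 31·6.76 = 209.56
3: (12−1)·2.6² = 11·6.76 = 74.36
4: (28−1)·1.0² = 27·1 = 27
Numerator = 382.92; denominator = Σ(nₕ−1) = 101.
s²ₚ = 382.92/101 = 3.791287... → 3.7913.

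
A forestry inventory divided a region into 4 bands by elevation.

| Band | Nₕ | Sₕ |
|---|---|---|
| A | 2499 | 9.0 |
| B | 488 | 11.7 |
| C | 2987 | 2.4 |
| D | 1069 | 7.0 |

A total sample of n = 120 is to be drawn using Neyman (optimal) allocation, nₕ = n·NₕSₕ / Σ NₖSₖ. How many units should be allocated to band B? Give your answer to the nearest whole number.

16

A: NₕSₕ = 2499·9.0 = 22491
B: NₕSₕ = 488·11.7 = 5709.6
C: NₕSₕ = 2987·2.4 = 7168.8
D: NₕSₕ = 1069·7.0 = 7483
Σ NₕSₕ = 42852.4.
n_B = 120·5709.6/42852.4 = 15.989... → 16.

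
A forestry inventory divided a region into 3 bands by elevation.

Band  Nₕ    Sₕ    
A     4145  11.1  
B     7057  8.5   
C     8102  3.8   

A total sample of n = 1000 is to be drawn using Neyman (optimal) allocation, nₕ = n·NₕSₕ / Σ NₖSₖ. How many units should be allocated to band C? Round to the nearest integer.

Σ NₕSₕ = 4145·11.1 + 7057·8.5 + 8102·3.8 = 136781.6.
Share for C: 30787.6/136781.6 = 0.22509.
n_C = 1000 × 0.22509 = 225.086... → 225.

225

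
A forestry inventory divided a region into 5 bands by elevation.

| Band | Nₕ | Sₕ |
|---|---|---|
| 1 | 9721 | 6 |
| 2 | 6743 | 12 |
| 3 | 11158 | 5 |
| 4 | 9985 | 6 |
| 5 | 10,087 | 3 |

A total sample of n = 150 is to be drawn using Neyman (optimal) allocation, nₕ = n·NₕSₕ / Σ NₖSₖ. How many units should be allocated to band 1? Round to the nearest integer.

31

1: NₕSₕ = 9721·6 = 58326
2: NₕSₕ = 6743·12 = 80916
3: NₕSₕ = 11158·5 = 55790
4: NₕSₕ = 9985·6 = 59910
5: NₕSₕ = 10087·3 = 30261
Σ NₕSₕ = 285203.
n_1 = 150·58326/285203 = 30.676... → 31.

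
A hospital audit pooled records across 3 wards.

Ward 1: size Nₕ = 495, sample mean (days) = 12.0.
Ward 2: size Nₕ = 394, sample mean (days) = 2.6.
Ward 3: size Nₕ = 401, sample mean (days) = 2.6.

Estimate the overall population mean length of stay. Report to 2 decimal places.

N = 495 + 394 + 401 = 1290.
Weight each subgroup mean by Nₕ/N and sum.
Σ Nₕx̄ₕ = 495·12.0 + 394·2.6 + 401·2.6 = 5940 + 1024.4 + 1042.6 = 8007.
Divide by N: 8007 / 1290 = 6.2070... → 6.21.

6.21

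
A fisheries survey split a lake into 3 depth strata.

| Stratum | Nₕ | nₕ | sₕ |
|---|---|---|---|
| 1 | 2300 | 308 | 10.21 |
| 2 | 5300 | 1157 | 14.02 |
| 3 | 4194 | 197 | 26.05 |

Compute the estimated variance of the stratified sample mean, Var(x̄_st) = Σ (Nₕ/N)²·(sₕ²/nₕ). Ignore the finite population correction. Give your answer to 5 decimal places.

N = 11794; Wₕ = Nₕ/N.
stratum 1: (2300/11794)²·10.21²/308 = 0.01287165
stratum 2: (5300/11794)²·14.02²/1157 = 0.03430774
stratum 3: (4194/11794)²·26.05²/197 = 0.43559595
Sum = 0.48277534 → 0.48278.

0.48278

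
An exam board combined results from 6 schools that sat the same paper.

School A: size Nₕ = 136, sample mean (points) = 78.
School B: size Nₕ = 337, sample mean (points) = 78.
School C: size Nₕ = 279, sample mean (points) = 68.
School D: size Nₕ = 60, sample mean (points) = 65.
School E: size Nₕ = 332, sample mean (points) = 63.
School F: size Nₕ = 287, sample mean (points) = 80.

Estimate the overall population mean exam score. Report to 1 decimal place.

72.4

N = 1431; weights Wₕ = Nₕ/N = (0.0950, 0.2355, 0.1950, 0.0419, 0.2320, 0.2006).
x̄_st = Σ Wₕ·x̄ₕ = 0.0950·78 + 0.2355·78 + 0.1950·68 + 0.0419·65 + 0.2320·63 + 0.2006·80 ≈ 72.426...
→ 72.4.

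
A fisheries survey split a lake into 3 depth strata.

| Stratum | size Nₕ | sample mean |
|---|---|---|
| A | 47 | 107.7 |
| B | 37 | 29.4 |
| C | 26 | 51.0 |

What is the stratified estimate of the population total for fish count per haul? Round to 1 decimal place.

A: 47·107.7 = 5061.9
B: 37·29.4 = 1087.8
C: 26·51.0 = 1326
τ̂ = Σ Nₕx̄ₕ = 7475.7.

7475.7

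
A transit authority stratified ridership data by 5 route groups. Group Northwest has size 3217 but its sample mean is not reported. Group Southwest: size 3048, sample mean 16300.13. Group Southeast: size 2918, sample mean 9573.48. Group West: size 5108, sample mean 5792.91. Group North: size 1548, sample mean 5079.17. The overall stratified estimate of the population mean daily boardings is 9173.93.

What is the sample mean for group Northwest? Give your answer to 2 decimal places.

9398.49

N = 3217 + 3048 + 2918 + 5108 + 1548 = 15839.
Overall total = μ·N = 9173.93·15839 = 145305877.27.
Subtract the known strata: 3048·16300.13 + 2918·9573.48 + 5108·5792.91 + 1548·5079.17 = 115070950.32.
Remaining total for group Northwest: 145305877.27 − 115070950.32 = 30234926.95.
Divide by its size: 30234926.95 / 3217 = 9398.4852... → 9398.49.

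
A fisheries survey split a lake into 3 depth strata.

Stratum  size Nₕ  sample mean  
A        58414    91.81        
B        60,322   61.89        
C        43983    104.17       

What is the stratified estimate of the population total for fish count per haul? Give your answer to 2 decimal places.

13678027.03

A: 58414·91.81 = 5362989.34
B: 60322·61.89 = 3733328.58
C: 43983·104.17 = 4581709.11
τ̂ = Σ Nₕx̄ₕ = 13678027.03.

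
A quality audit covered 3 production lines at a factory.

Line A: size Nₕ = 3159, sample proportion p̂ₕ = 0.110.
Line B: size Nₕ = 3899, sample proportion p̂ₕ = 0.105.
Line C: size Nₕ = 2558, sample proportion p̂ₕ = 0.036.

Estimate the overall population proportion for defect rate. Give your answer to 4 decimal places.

Wₕ = Nₕ/N with N = 9616: 0.3285, 0.4055, 0.2660.
p̂_st = 0.3285·0.110 + 0.4055·0.105 + 0.2660·0.036 ≈ 0.088288... → 0.0883.

0.0883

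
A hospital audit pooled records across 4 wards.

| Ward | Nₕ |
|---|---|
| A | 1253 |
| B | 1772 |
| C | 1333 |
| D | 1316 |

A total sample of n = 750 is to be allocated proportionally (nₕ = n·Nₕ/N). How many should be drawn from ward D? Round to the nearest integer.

Share of ward D = 1316/5674 = 0.23194.
Allocate 750 × 0.23194 = 173.951... → 174.

174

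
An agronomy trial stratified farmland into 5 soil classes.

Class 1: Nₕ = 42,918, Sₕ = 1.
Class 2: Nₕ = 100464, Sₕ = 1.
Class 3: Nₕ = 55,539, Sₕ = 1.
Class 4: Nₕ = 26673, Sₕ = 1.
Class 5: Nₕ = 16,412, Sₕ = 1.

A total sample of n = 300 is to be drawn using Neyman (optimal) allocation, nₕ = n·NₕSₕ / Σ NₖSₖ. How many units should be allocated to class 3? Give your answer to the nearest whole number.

1: NₕSₕ = 42918·1 = 42918
2: NₕSₕ = 100464·1 = 100464
3: NₕSₕ = 55539·1 = 55539
4: NₕSₕ = 26673·1 = 26673
5: NₕSₕ = 16412·1 = 16412
Σ NₕSₕ = 242006.
n_3 = 300·55539/242006 = 68.848... → 69.

69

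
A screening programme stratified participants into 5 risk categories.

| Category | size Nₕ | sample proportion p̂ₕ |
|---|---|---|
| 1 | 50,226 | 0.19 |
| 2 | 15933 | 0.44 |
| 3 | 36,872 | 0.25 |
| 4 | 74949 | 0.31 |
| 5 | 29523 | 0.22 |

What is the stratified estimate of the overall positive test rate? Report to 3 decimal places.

N = 50226 + 15933 + 36872 + 74949 + 29523 = 207503.
Overall proportion = Σ (Nₕ/N)·p̂ₕ.
Σ Nₕp̂ₕ = 9542.94 + 7010.52 + 9218 + 23234.19 + 6495.06 = 55500.71.
55500.71 / 207503 = 0.26747... → 0.267.

0.267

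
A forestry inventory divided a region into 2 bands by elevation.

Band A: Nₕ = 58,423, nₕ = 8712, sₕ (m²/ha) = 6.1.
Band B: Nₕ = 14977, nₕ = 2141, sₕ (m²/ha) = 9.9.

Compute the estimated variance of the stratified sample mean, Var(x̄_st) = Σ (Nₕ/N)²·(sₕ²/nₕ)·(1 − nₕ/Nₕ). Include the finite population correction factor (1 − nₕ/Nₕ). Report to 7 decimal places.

0.0039359

N = 73400. Term for each stratum: Wₕ²sₕ²/nₕ·(1−nₕ/Nₕ).
Var(x̄_st) = 0.0023024279 + 0.0016334887 = 0.0039359166 → 0.0039359.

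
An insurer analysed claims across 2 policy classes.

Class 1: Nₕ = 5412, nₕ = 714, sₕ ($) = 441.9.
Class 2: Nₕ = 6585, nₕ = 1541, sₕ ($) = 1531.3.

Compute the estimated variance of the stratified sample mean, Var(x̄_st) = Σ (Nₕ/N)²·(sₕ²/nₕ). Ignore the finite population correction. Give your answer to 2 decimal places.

N = 11997; Wₕ = Nₕ/N.
class 1: (5412/11997)²·441.9²/714 = 55.65703
class 2: (6585/11997)²·1531.3²/1541 = 458.44176
Sum = 514.09879 → 514.10.

514.10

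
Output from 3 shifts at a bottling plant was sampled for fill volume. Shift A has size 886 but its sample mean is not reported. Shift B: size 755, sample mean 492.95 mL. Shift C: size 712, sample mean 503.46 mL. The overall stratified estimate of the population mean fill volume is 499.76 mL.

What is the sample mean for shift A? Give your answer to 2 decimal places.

Σ Nₕx̄ₕ = N·μ, so 886·x̄_A = 2353·499.76 − (755·492.95 + 712·503.46).
= 1175935.28 − 730640.77 = 445294.51.
x̄_A = 445294.51 / 886 = 502.5897... → 502.59.

502.59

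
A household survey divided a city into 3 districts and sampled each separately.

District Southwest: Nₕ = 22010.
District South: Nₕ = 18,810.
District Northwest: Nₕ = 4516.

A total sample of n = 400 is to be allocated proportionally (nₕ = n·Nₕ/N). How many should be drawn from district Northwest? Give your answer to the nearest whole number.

Share of district Northwest = 4516/45336 = 0.09961.
Allocate 400 × 0.09961 = 39.845... → 40.

40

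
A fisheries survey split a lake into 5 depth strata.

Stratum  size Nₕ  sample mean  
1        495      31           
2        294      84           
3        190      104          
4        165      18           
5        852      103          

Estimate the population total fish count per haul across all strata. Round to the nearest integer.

1: 495·31 = 15345
2: 294·84 = 24696
3: 190·104 = 19760
4: 165·18 = 2970
5: 852·103 = 87756
τ̂ = Σ Nₕx̄ₕ = 150527.

150527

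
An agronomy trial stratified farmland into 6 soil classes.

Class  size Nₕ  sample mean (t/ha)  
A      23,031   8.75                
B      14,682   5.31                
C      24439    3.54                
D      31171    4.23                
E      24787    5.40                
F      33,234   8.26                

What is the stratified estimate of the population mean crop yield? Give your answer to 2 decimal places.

5.99

N = 151344; weights Wₕ = Nₕ/N = (0.1522, 0.0970, 0.1615, 0.2060, 0.1638, 0.2196).
x̄_st = Σ Wₕ·x̄ₕ = 0.1522·8.75 + 0.0970·5.31 + 0.1615·3.54 + 0.2060·4.23 + 0.1638·5.40 + 0.2196·8.26 ≈ 5.9878...
→ 5.99.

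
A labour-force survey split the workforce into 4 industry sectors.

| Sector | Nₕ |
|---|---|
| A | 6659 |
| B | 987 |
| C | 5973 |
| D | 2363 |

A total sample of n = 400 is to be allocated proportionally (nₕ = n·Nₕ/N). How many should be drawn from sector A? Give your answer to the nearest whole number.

167

Share of sector A = 6659/15982 = 0.41666.
Allocate 400 × 0.41666 = 166.662... → 167.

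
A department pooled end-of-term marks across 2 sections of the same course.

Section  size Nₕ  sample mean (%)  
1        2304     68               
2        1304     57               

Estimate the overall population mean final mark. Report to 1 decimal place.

N = 3608; weights Wₕ = Nₕ/N = (0.6386, 0.3614).
x̄_st = Σ Wₕ·x̄ₕ = 0.6386·68 + 0.3614·57 ≈ 64.024...
→ 64.0.

64.0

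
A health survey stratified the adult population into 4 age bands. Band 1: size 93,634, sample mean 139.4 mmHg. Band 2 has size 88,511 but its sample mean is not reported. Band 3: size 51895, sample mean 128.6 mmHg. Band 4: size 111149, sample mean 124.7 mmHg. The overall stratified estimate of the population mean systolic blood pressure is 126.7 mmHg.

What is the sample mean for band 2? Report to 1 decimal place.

Σ Nₕx̄ₕ = N·μ, so 88511·x̄_2 = 345189·126.7 − (93634·139.4 + 51895·128.6 + 111149·124.7).
= 43735446.3 − 33586556.9 = 10148889.4.
x̄_2 = 10148889.4 / 88511 = 114.662... → 114.7.

114.7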